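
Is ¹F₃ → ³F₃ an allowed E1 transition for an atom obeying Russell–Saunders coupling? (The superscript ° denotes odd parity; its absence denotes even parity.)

Parity must change: even → even — violated.
ΔS = 0: S: 0 → 1 — violated.
ΔL = 0, ±1 (not L=0↔0): L: 3 → 3, ΔL = +0 — satisfied.
ΔJ = 0, ±1 (not J=0↔0): J: 3 → 3, ΔJ = +0 — satisfied.
Rule(s) violated: parity, ΔS.

forbidden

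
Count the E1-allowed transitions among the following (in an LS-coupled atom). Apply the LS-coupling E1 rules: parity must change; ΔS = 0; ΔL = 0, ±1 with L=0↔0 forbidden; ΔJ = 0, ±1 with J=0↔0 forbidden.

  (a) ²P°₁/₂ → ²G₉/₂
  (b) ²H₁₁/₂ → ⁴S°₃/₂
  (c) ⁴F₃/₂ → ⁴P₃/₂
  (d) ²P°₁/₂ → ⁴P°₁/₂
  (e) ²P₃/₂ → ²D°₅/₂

(a) forbidden (ΔL, ΔJ fail)
(b) forbidden (ΔS, ΔL, ΔJ fail)
(c) forbidden (parity, ΔL fail)
(d) forbidden (parity, ΔS fail)
(e) allowed
Total allowed: 1 of 5.

1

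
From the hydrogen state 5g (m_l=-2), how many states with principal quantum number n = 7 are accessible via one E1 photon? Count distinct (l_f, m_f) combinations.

6

E1 requires Δl = ±1, so l_f ∈ {3, 5}; with 0 ≤ l_f ≤ n_f−1 = 6, the allowed l_f values are {3, 5}.
For l_f = 3: m_f ∈ {m_i−1, m_i, m_i+1} ∩ [−3, 3] = {-3, -2, -1} → 3 states.
For l_f = 5: m_f ∈ {m_i−1, m_i, m_i+1} ∩ [−5, 5] = {-3, -2, -1} → 3 states.
Total: 6.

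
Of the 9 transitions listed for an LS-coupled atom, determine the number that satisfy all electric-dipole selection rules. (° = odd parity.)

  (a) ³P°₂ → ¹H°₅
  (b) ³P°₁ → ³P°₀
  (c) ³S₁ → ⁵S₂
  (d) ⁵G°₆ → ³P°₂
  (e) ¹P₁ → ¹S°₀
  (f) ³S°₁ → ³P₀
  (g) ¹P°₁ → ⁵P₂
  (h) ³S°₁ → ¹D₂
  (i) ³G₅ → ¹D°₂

(a) forbidden (parity, ΔS, ΔL, ΔJ fail)
(b) forbidden (parity fails)
(c) forbidden (parity, ΔS, ΔL fail)
(d) forbidden (parity, ΔS, ΔL, ΔJ fail)
(e) allowed
(f) allowed
(g) forbidden (ΔS fails)
(h) forbidden (ΔS, ΔL fail)
(i) forbidden (ΔS, ΔL, ΔJ fail)
Total allowed: 2 of 9.

2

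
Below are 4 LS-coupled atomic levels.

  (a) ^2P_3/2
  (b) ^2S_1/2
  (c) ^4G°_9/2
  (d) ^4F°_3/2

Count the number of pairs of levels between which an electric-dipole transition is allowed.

0

(a)–(b): forbidden (parity).
(a)–(c): forbidden (ΔS, ΔL, ΔJ).
(a)–(d): forbidden (ΔS, ΔL).
(b)–(c): forbidden (ΔS, ΔL, ΔJ).
(b)–(d): forbidden (ΔS, ΔL).
(c)–(d): forbidden (parity, ΔJ).
Allowed pairs: 0 of 6.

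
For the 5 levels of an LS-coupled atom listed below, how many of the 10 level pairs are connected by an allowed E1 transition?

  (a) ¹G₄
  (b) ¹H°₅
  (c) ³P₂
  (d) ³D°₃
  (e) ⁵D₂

2

(a)–(b): allowed.
(a)–(c): forbidden (parity, ΔS, ΔL, ΔJ).
(a)–(d): forbidden (ΔS, ΔL).
(a)–(e): forbidden (parity, ΔS, ΔL, ΔJ).
(b)–(c): forbidden (ΔS, ΔL, ΔJ).
(b)–(d): forbidden (parity, ΔS, ΔL, ΔJ).
(b)–(e): forbidden (ΔS, ΔL, ΔJ).
(c)–(d): allowed.
(c)–(e): forbidden (parity, ΔS).
(d)–(e): forbidden (ΔS).
Allowed pairs: 2 of 10.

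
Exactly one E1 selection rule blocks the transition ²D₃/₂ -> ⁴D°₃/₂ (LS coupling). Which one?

Reading off the term symbols: S 1/2→3/2, L 2→2, J 3/2→3/2, parity even→odd.
Parity must change: even → odd — satisfied.
ΔS = 0: S: 1/2 → 3/2 — violated.
ΔL = 0, ±1 (not L=0↔0): L: 2 → 2, ΔL = +0 — satisfied.
ΔJ = 0, ±1 (not J=0↔0): J: 3/2 → 3/2, ΔJ = +0 — satisfied.

the ΔS = 0 rule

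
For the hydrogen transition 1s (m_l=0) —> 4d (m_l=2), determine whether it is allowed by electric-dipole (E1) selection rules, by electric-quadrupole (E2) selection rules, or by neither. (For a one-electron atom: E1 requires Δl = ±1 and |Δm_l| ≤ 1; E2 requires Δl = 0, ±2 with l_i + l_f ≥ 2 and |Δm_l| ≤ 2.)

Δl = 2 − 0 = +2; l_i + l_f = 2.
Δm_l = +2.
E1 (Δl = ±1, |Δm_l| ≤ 1): not satisfied.
E2 (Δl = 0,±2, l_i+l_f ≥ 2, |Δm_l| ≤ 2): satisfied.

E2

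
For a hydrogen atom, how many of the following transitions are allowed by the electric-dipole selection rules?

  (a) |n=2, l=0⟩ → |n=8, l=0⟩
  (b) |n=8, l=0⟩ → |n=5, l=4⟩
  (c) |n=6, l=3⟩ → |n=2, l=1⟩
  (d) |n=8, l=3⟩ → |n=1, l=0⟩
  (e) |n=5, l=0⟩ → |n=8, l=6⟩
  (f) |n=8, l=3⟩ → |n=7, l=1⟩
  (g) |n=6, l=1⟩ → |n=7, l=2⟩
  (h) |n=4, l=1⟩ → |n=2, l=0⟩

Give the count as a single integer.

2

(a) forbidden — Δl = +0 (E1 requires Δl = ±1)
(b) forbidden — Δl = +4 (E1 requires Δl = ±1)
(c) forbidden — Δl = -2 (E1 requires Δl = ±1)
(d) forbidden — Δl = -3 (E1 requires Δl = ±1)
(e) forbidden — Δl = +6 (E1 requires Δl = ±1)
(f) forbidden — Δl = -2 (E1 requires Δl = ±1)
(g) allowed
(h) allowed
Total allowed: 2 of 8.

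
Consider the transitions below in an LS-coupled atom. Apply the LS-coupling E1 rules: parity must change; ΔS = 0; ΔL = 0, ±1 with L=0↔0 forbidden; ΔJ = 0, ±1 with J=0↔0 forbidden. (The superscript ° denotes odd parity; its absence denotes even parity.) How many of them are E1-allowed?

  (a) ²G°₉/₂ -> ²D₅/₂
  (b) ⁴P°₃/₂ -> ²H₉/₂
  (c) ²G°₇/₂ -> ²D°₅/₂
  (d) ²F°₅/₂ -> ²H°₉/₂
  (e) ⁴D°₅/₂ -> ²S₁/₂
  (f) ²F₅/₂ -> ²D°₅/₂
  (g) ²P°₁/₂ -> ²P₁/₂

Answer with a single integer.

2

(a) forbidden (ΔL, ΔJ fail)
(b) forbidden (ΔS, ΔL, ΔJ fail)
(c) forbidden (parity, ΔL fail)
(d) forbidden (parity, ΔL, ΔJ fail)
(e) forbidden (ΔS, ΔL, ΔJ fail)
(f) allowed
(g) allowed
Total allowed: 2 of 7.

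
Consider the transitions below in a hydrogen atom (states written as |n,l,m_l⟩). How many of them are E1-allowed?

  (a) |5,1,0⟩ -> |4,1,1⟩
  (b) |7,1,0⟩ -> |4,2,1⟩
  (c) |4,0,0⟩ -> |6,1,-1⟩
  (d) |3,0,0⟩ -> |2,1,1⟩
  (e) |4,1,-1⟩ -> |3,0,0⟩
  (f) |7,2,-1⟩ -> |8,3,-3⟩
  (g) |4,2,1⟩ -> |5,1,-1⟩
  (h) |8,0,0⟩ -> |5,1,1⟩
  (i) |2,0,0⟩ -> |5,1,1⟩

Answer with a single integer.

(a) forbidden — Δl = +0 (E1 requires Δl = ±1)
(b) allowed
(c) allowed
(d) allowed
(e) allowed
(f) forbidden — Δm_l = -2 (E1 requires Δm_l = 0, ±1)
(g) forbidden — Δm_l = -2 (E1 requires Δm_l = 0, ±1)
(h) allowed
(i) allowed
Total allowed: 6 of 9.

6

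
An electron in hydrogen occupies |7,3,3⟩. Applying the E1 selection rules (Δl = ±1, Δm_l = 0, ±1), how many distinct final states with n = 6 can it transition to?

E1 requires Δl = ±1, so l_f ∈ {2, 4}; with 0 ≤ l_f ≤ n_f−1 = 5, the allowed l_f values are {2, 4}.
For l_f = 2: m_f ∈ {m_i−1, m_i, m_i+1} ∩ [−2, 2] = {2} → 1 state.
For l_f = 4: m_f ∈ {m_i−1, m_i, m_i+1} ∩ [−4, 4] = {2, 3, 4} → 3 states.
Total: 4.

4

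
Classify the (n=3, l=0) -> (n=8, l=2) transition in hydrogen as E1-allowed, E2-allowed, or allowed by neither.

E2

Δl = 2 − 0 = +2; l_i + l_f = 2.
E1 (Δl = ±1): not satisfied.
E2 (Δl = 0,±2, l_i+l_f ≥ 2): satisfied.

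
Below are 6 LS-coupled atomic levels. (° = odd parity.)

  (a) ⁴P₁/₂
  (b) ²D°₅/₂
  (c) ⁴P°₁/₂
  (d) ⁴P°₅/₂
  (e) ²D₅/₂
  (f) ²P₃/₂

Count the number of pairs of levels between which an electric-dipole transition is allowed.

(a)–(b): forbidden (ΔS, ΔJ).
(a)–(c): allowed.
(a)–(d): forbidden (ΔJ).
(a)–(e): forbidden (parity, ΔS, ΔJ).
(a)–(f): forbidden (parity, ΔS).
(b)–(c): forbidden (parity, ΔS, ΔJ).
(b)–(d): forbidden (parity, ΔS).
(b)–(e): allowed.
(b)–(f): allowed.
(c)–(d): forbidden (parity, ΔJ).
(c)–(e): forbidden (ΔS, ΔJ).
(c)–(f): forbidden (ΔS).
(d)–(e): forbidden (ΔS).
(d)–(f): forbidden (ΔS).
(e)–(f): forbidden (parity).
Allowed pairs: 3 of 15.

3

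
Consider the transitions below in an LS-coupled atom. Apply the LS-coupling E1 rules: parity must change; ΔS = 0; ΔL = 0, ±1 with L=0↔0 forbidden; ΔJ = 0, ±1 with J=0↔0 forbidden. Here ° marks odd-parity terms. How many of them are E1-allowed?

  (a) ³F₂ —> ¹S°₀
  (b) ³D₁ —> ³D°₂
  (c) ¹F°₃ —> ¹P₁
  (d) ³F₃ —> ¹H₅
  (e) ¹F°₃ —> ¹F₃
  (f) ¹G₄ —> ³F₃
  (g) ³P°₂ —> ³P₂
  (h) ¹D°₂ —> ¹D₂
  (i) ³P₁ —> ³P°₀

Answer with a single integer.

(a) forbidden (ΔS, ΔL, ΔJ fail)
(b) allowed
(c) forbidden (ΔL, ΔJ fail)
(d) forbidden (parity, ΔS, ΔL, ΔJ fail)
(e) allowed
(f) forbidden (parity, ΔS fail)
(g) allowed
(h) allowed
(i) allowed
Total allowed: 5 of 9.

5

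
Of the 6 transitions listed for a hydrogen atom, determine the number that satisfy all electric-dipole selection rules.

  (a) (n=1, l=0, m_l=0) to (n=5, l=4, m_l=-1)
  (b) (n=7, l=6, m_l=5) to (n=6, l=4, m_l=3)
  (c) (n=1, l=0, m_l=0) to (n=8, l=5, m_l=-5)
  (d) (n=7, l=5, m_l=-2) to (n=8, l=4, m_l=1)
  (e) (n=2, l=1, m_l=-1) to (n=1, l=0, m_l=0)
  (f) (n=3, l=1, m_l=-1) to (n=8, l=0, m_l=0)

(a) forbidden — Δl = +4 (E1 requires Δl = ±1)
(b) forbidden — Δl = -2 (E1 requires Δl = ±1); Δm_l = -2 (E1 requires Δm_l = 0, ±1)
(c) forbidden — Δl = +5 (E1 requires Δl = ±1); Δm_l = -5 (E1 requires Δm_l = 0, ±1)
(d) forbidden — Δm_l = +3 (E1 requires Δm_l = 0, ±1)
(e) allowed
(f) allowed
Total allowed: 2 of 6.

2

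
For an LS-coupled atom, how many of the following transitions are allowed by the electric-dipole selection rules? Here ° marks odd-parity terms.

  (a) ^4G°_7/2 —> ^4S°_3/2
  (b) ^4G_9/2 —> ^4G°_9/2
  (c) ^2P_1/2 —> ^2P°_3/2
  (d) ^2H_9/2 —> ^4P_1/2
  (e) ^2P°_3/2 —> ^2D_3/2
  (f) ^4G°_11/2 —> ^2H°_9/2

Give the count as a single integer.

(a) forbidden (parity, ΔL, ΔJ fail)
(b) allowed
(c) allowed
(d) forbidden (parity, ΔS, ΔL, ΔJ fail)
(e) allowed
(f) forbidden (parity, ΔS fail)
Total allowed: 3 of 6.

3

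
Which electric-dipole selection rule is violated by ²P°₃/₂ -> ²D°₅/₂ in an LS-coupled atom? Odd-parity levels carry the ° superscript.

parity

Parity must change: odd → odd — fails.
ΔS = 0: S: 1/2 → 1/2 — ok.
ΔL = 0, ±1 (not L=0↔0): L: 1 → 2, ΔL = +1 — ok.
ΔJ = 0, ±1 (not J=0↔0): J: 3/2 → 5/2, ΔJ = +1 — ok.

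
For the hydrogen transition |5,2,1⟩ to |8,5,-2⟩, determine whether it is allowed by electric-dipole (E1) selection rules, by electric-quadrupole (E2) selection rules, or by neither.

neither

Δl = 5 − 2 = +3; l_i + l_f = 7.
Δm_l = -3.
E1 (Δl = ±1, |Δm_l| ≤ 1): not satisfied.
E2 (Δl = 0,±2, l_i+l_f ≥ 2, |Δm_l| ≤ 2): not satisfied.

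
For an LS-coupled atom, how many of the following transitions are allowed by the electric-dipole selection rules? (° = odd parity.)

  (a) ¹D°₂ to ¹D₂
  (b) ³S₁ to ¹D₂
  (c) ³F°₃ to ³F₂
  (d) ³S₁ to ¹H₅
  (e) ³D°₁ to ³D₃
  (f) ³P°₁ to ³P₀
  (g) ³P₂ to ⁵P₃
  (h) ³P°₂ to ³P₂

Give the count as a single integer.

4

(a) allowed
(b) forbidden (parity, ΔS, ΔL fail)
(c) allowed
(d) forbidden (parity, ΔS, ΔL, ΔJ fail)
(e) forbidden (ΔJ fails)
(f) allowed
(g) forbidden (parity, ΔS fail)
(h) allowed
Total allowed: 4 of 8.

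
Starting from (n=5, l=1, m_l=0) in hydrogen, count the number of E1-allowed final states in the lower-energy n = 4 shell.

E1 requires Δl = ±1, so l_f ∈ {0, 2}; with 0 ≤ l_f ≤ n_f−1 = 3, the allowed l_f values are {0, 2}.
For l_f = 0: m_f ∈ {m_i−1, m_i, m_i+1} ∩ [−0, 0] = {0} → 1 state.
For l_f = 2: m_f ∈ {m_i−1, m_i, m_i+1} ∩ [−2, 2] = {-1, 0, 1} → 3 states.
Total: 4.

4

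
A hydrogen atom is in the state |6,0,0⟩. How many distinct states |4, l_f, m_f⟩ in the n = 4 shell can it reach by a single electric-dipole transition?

3

E1 requires Δl = ±1, so l_f ∈ {-1, 1}; with 0 ≤ l_f ≤ n_f−1 = 3, the allowed l_f values are {1}.
For l_f = 1: m_f ∈ {m_i−1, m_i, m_i+1} ∩ [−1, 1] = {-1, 0, 1} → 3 states.
Total: 3.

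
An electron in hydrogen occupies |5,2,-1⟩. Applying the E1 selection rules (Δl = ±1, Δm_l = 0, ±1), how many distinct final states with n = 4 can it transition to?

E1 requires Δl = ±1, so l_f ∈ {1, 3}; with 0 ≤ l_f ≤ n_f−1 = 3, the allowed l_f values are {1, 3}.
For l_f = 1: m_f ∈ {m_i−1, m_i, m_i+1} ∩ [−1, 1] = {-1, 0} → 2 states.
For l_f = 3: m_f ∈ {m_i−1, m_i, m_i+1} ∩ [−3, 3] = {-2, -1, 0} → 3 states.
Total: 5.

5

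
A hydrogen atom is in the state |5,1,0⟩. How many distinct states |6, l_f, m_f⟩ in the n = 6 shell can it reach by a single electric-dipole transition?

E1 requires Δl = ±1, so l_f ∈ {0, 2}; with 0 ≤ l_f ≤ n_f−1 = 5, the allowed l_f values are {0, 2}.
For l_f = 0: m_f ∈ {m_i−1, m_i, m_i+1} ∩ [−0, 0] = {0} → 1 state.
For l_f = 2: m_f ∈ {m_i−1, m_i, m_i+1} ∩ [−2, 2] = {-1, 0, 1} → 3 states.
Total: 4.

4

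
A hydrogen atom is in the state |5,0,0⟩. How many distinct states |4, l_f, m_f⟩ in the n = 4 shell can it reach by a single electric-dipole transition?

E1 requires Δl = ±1, so l_f ∈ {-1, 1}; with 0 ≤ l_f ≤ n_f−1 = 3, the allowed l_f values are {1}.
For l_f = 1: m_f ∈ {m_i−1, m_i, m_i+1} ∩ [−1, 1] = {-1, 0, 1} → 3 states.
Total: 3.

3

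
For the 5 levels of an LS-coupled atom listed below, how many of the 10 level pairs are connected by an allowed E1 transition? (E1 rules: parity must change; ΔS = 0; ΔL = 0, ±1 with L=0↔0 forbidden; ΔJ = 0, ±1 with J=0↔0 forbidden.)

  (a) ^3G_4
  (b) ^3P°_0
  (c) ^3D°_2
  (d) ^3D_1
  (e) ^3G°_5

3

(a)–(b): forbidden (ΔL, ΔJ).
(a)–(c): forbidden (ΔL, ΔJ).
(a)–(d): forbidden (parity, ΔL, ΔJ).
(a)–(e): allowed.
(b)–(c): forbidden (parity, ΔJ).
(b)–(d): allowed.
(b)–(e): forbidden (parity, ΔL, ΔJ).
(c)–(d): allowed.
(c)–(e): forbidden (parity, ΔL, ΔJ).
(d)–(e): forbidden (ΔL, ΔJ).
Allowed pairs: 3 of 10.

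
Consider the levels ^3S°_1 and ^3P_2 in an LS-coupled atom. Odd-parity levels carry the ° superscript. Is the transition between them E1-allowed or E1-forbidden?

allowed

Parity must change: odd → even — ok.
ΔS = 0: S: 1 → 1 — ok.
ΔL = 0, ±1 (not L=0↔0): L: 0 → 1, ΔL = +1 — ok.
ΔJ = 0, ±1 (not J=0↔0): J: 1 → 2, ΔJ = +1 — ok.
All four E1 rules are satisfied.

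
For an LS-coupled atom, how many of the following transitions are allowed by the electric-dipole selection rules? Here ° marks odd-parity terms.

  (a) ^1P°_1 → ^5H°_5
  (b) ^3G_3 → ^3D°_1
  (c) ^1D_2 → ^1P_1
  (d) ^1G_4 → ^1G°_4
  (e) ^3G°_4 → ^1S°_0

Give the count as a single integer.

(a) forbidden (parity, ΔS, ΔL, ΔJ fail)
(b) forbidden (ΔL, ΔJ fail)
(c) forbidden (parity fails)
(d) allowed
(e) forbidden (parity, ΔS, ΔL, ΔJ fail)
Total allowed: 1 of 5.

1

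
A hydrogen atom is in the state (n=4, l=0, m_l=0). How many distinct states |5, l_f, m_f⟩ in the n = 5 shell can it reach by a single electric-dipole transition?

E1 requires Δl = ±1, so l_f ∈ {-1, 1}; with 0 ≤ l_f ≤ n_f−1 = 4, the allowed l_f values are {1}.
For l_f = 1: m_f ∈ {m_i−1, m_i, m_i+1} ∩ [−1, 1] = {-1, 0, 1} → 3 states.
Total: 3.

3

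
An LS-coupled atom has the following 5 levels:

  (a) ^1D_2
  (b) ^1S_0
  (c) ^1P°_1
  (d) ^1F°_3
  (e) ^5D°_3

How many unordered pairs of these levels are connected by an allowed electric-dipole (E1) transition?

3

(a)–(b): forbidden (parity, ΔL, ΔJ).
(a)–(c): allowed.
(a)–(d): allowed.
(a)–(e): forbidden (ΔS).
(b)–(c): allowed.
(b)–(d): forbidden (ΔL, ΔJ).
(b)–(e): forbidden (ΔS, ΔL, ΔJ).
(c)–(d): forbidden (parity, ΔL, ΔJ).
(c)–(e): forbidden (parity, ΔS, ΔJ).
(d)–(e): forbidden (parity, ΔS).
Allowed pairs: 3 of 10.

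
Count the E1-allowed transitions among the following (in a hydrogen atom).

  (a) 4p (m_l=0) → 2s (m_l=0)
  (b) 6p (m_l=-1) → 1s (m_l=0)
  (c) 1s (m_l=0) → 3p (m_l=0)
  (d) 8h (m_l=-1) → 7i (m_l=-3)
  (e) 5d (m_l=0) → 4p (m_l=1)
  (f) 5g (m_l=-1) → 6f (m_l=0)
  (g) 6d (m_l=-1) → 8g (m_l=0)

5

(a) allowed
(b) allowed
(c) allowed
(d) forbidden — Δm_l = -2 (E1 requires Δm_l = 0, ±1)
(e) allowed
(f) allowed
(g) forbidden — Δl = +2 (E1 requires Δl = ±1)
Total allowed: 5 of 7.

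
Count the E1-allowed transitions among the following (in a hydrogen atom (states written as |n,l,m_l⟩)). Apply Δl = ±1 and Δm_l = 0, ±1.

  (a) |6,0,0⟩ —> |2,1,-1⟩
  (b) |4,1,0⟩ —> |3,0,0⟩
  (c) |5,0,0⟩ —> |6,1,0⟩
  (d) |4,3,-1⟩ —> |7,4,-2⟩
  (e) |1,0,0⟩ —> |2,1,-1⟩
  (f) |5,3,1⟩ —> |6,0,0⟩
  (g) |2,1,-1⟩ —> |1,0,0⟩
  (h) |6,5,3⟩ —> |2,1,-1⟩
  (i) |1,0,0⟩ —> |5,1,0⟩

(a) allowed
(b) allowed
(c) allowed
(d) allowed
(e) allowed
(f) forbidden — Δl = -3 (E1 requires Δl = ±1)
(g) allowed
(h) forbidden — Δl = -4 (E1 requires Δl = ±1); Δm_l = -4 (E1 requires Δm_l = 0, ±1)
(i) allowed
Total allowed: 7 of 9.

7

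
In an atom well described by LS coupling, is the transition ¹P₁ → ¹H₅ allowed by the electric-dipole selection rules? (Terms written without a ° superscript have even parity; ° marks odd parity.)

Initial level: S=0, L=1, J=1, parity even. Final level: S=0, L=5, J=5, parity even.
ΔS = 0: S: 0 → 0 — satisfied.
Parity must change: even → even — violated.
ΔL = 0, ±1 (not L=0↔0): L: 1 → 5, ΔL = +4 — violated.
ΔJ = 0, ±1 (not J=0↔0): J: 1 → 5, ΔJ = +4 — violated.
Rule(s) violated: parity, ΔL, ΔJ.

forbidden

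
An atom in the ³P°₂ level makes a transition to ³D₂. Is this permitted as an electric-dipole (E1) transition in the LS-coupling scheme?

allowed

Reading off the term symbols: S 1→1, L 1→2, J 2→2, parity odd→even.
ΔJ = 0, ±1 (not J=0↔0): J: 2 → 2, ΔJ = +0 — ok.
ΔL = 0, ±1 (not L=0↔0): L: 1 → 2, ΔL = +1 — ok.
Parity must change: odd → even — ok.
ΔS = 0: S: 1 → 1 — ok.
All four E1 rules are satisfied.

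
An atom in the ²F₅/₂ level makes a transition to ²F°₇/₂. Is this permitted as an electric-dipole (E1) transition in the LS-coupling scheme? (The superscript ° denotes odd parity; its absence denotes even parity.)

ΔJ = 0, ±1 (not J=0↔0): J: 5/2 → 7/2, ΔJ = +1 — satisfied.
Parity must change: even → odd — satisfied.
ΔL = 0, ±1 (not L=0↔0): L: 3 → 3, ΔL = +0 — satisfied.
ΔS = 0: S: 1/2 → 1/2 — satisfied.
All four E1 rules are satisfied.

allowed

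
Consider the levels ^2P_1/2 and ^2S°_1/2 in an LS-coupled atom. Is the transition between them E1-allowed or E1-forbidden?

allowed

Initial level: S=1/2, L=1, J=1/2, parity even. Final level: S=1/2, L=0, J=1/2, parity odd.
ΔL = 0, ±1 (not L=0↔0): L: 1 → 0, ΔL = -1 — ok.
ΔJ = 0, ±1 (not J=0↔0): J: 1/2 → 1/2, ΔJ = +0 — ok.
ΔS = 0: S: 1/2 → 1/2 — ok.
Parity must change: even → odd — ok.
All four E1 rules are satisfied.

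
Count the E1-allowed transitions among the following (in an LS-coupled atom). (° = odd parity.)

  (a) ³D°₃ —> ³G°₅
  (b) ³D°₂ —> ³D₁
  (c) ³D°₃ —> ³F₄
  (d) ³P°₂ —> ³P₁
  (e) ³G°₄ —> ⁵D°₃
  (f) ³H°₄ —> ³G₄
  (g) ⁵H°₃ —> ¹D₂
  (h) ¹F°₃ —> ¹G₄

(a) forbidden (parity, ΔL, ΔJ fail)
(b) allowed
(c) allowed
(d) allowed
(e) forbidden (parity, ΔS, ΔL fail)
(f) allowed
(g) forbidden (ΔS, ΔL fail)
(h) allowed
Total allowed: 5 of 8.

5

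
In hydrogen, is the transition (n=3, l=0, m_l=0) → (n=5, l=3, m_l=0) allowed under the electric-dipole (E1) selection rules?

forbidden

l: 0 → 3 (Δl = +3). Δl = ±1 ✗.
m_l: 0 → 0 (Δm_l = +0). |Δm_l| ≤ 1 ✓.
The transition is electric-dipole forbidden.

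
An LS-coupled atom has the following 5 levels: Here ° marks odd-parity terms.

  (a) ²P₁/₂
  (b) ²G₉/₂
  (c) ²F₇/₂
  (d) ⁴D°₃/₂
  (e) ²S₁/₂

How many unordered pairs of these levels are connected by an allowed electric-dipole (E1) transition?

(a)–(b): forbidden (parity, ΔL, ΔJ).
(a)–(c): forbidden (parity, ΔL, ΔJ).
(a)–(d): forbidden (ΔS).
(a)–(e): forbidden (parity).
(b)–(c): forbidden (parity).
(b)–(d): forbidden (ΔS, ΔL, ΔJ).
(b)–(e): forbidden (parity, ΔL, ΔJ).
(c)–(d): forbidden (ΔS, ΔJ).
(c)–(e): forbidden (parity, ΔL, ΔJ).
(d)–(e): forbidden (ΔS, ΔL).
Allowed pairs: 0 of 10.

0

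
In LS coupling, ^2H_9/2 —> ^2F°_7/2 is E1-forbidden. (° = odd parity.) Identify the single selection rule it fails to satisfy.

the ΔL = 0, ±1 rule

Initial level: S=1/2, L=5, J=9/2, parity even. Final level: S=1/2, L=3, J=7/2, parity odd.
Parity must change: even → odd — satisfied.
ΔS = 0: S: 1/2 → 1/2 — satisfied.
ΔL = 0, ±1 (not L=0↔0): L: 5 → 3, ΔL = -2 — violated.
ΔJ = 0, ±1 (not J=0↔0): J: 9/2 → 7/2, ΔJ = -1 — satisfied.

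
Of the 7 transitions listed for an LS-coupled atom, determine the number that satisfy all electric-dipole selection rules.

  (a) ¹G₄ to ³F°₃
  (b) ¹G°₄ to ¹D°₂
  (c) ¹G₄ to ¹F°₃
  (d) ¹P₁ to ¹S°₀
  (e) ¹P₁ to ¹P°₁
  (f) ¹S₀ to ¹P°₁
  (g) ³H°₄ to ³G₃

(a) forbidden (ΔS fails)
(b) forbidden (parity, ΔL, ΔJ fail)
(c) allowed
(d) allowed
(e) allowed
(f) allowed
(g) allowed
Total allowed: 5 of 7.

5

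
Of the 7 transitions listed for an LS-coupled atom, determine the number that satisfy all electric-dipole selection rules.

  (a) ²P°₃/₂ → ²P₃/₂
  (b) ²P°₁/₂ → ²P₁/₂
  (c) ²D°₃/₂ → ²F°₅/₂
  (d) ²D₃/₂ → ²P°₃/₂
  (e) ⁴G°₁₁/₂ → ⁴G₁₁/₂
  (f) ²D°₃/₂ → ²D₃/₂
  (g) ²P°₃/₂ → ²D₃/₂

6

(a) allowed
(b) allowed
(c) forbidden (parity fails)
(d) allowed
(e) allowed
(f) allowed
(g) allowed
Total allowed: 6 of 7.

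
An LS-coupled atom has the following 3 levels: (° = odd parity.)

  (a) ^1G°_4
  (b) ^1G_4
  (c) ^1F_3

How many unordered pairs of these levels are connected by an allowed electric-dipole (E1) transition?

(a)–(b): allowed.
(a)–(c): allowed.
(b)–(c): forbidden (parity).
Allowed pairs: 2 of 3.

2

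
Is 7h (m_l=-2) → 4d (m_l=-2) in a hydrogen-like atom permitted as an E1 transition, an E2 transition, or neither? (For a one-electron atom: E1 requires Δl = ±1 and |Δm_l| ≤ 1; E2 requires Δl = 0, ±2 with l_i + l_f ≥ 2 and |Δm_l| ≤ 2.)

neither

Δl = 2 − 5 = -3; l_i + l_f = 7.
Δm_l = +0.
E1 (Δl = ±1, |Δm_l| ≤ 1): not satisfied.
E2 (Δl = 0,±2, l_i+l_f ≥ 2, |Δm_l| ≤ 2): not satisfied.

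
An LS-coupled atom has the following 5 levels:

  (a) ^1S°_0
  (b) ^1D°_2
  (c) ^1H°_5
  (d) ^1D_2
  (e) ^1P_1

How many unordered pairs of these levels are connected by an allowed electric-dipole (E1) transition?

(a)–(b): forbidden (parity, ΔL, ΔJ).
(a)–(c): forbidden (parity, ΔL, ΔJ).
(a)–(d): forbidden (ΔL, ΔJ).
(a)–(e): allowed.
(b)–(c): forbidden (parity, ΔL, ΔJ).
(b)–(d): allowed.
(b)–(e): allowed.
(c)–(d): forbidden (ΔL, ΔJ).
(c)–(e): forbidden (ΔL, ΔJ).
(d)–(e): forbidden (parity).
Allowed pairs: 3 of 10.

3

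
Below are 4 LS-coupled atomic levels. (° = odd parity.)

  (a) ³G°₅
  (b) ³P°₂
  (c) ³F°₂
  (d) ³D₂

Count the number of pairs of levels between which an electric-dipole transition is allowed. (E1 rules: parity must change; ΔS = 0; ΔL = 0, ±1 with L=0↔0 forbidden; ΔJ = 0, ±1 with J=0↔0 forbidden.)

2

(a)–(b): forbidden (parity, ΔL, ΔJ).
(a)–(c): forbidden (parity, ΔJ).
(a)–(d): forbidden (ΔL, ΔJ).
(b)–(c): forbidden (parity, ΔL).
(b)–(d): allowed.
(c)–(d): allowed.
Allowed pairs: 2 of 6.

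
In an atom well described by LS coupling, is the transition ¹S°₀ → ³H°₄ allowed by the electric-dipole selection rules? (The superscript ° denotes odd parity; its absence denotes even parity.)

Parity must change: odd → odd — fails.
ΔS = 0: S: 0 → 1 — fails.
ΔL = 0, ±1 (not L=0↔0): L: 0 → 5, ΔL = +5 — fails.
ΔJ = 0, ±1 (not J=0↔0): J: 0 → 4, ΔJ = +4 — fails.
Rule(s) violated: parity, ΔS, ΔL, ΔJ.

forbidden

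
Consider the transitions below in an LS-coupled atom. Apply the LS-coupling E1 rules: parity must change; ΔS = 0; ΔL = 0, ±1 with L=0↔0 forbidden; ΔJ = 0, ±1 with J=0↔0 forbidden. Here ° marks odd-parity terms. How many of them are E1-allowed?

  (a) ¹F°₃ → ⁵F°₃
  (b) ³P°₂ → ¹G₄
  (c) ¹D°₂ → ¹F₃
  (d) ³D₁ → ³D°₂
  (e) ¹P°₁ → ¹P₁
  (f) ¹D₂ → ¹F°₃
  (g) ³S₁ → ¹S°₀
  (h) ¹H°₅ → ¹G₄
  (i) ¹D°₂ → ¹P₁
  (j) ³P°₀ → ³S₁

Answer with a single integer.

7

(a) forbidden (parity, ΔS fail)
(b) forbidden (ΔS, ΔL, ΔJ fail)
(c) allowed
(d) allowed
(e) allowed
(f) allowed
(g) forbidden (ΔS, ΔL fail)
(h) allowed
(i) allowed
(j) allowed
Total allowed: 7 of 10.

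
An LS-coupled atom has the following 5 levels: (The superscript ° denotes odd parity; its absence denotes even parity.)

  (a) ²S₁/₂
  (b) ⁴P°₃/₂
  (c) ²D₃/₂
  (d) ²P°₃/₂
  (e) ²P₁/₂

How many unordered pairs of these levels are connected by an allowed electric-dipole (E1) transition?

3

(a)–(b): forbidden (ΔS).
(a)–(c): forbidden (parity, ΔL).
(a)–(d): allowed.
(a)–(e): forbidden (parity).
(b)–(c): forbidden (ΔS).
(b)–(d): forbidden (parity, ΔS).
(b)–(e): forbidden (ΔS).
(c)–(d): allowed.
(c)–(e): forbidden (parity).
(d)–(e): allowed.
Allowed pairs: 3 of 10.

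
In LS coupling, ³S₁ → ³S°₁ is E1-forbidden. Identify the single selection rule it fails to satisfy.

the L=0 ↔ L=0 exclusion

Parity must change: even → odd — passes.
ΔS = 0: S: 1 → 1 — passes.
ΔL = 0, ±1 (not L=0↔0): L: 0 → 0, ΔL = +0 — fails.
ΔJ = 0, ±1 (not J=0↔0): J: 1 → 1, ΔJ = +0 — passes.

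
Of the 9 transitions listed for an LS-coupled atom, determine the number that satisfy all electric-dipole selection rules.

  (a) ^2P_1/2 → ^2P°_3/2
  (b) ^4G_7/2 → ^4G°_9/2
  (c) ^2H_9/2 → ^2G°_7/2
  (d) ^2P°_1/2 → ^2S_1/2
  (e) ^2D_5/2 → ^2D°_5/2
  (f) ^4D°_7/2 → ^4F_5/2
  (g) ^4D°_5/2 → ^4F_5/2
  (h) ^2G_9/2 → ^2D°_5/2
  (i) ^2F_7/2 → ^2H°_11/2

7

(a) allowed
(b) allowed
(c) allowed
(d) allowed
(e) allowed
(f) allowed
(g) allowed
(h) forbidden (ΔL, ΔJ fail)
(i) forbidden (ΔL, ΔJ fail)
Total allowed: 7 of 9.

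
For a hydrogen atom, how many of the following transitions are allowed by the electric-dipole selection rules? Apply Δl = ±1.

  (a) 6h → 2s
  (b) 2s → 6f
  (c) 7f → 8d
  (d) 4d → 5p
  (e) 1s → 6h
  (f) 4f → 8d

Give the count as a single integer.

(a) forbidden — Δl = -5 (E1 requires Δl = ±1)
(b) forbidden — Δl = +3 (E1 requires Δl = ±1)
(c) allowed
(d) allowed
(e) forbidden — Δl = +5 (E1 requires Δl = ±1)
(f) allowed
Total allowed: 3 of 6.

3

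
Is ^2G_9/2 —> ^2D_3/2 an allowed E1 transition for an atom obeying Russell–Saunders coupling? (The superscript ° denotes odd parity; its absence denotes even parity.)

forbidden

Reading off the term symbols: S 1/2→1/2, L 4→2, J 9/2→3/2, parity even→even.
Parity must change: even → even — fails.
ΔS = 0: S: 1/2 → 1/2 — passes.
ΔL = 0, ±1 (not L=0↔0): L: 4 → 2, ΔL = -2 — fails.
ΔJ = 0, ±1 (not J=0↔0): J: 9/2 → 3/2, ΔJ = -3 — fails.
Rule(s) violated: parity, ΔL, ΔJ.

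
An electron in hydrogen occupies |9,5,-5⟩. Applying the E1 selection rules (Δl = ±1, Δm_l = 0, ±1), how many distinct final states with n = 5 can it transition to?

1

E1 requires Δl = ±1, so l_f ∈ {4, 6}; with 0 ≤ l_f ≤ n_f−1 = 4, the allowed l_f values are {4}.
For l_f = 4: m_f ∈ {m_i−1, m_i, m_i+1} ∩ [−4, 4] = {-4} → 1 state.
Total: 1.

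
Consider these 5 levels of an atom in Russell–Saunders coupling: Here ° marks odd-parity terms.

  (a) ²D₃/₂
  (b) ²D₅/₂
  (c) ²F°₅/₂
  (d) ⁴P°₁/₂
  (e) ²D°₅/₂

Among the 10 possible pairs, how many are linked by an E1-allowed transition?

(a)–(b): forbidden (parity).
(a)–(c): allowed.
(a)–(d): forbidden (ΔS).
(a)–(e): allowed.
(b)–(c): allowed.
(b)–(d): forbidden (ΔS, ΔJ).
(b)–(e): allowed.
(c)–(d): forbidden (parity, ΔS, ΔL, ΔJ).
(c)–(e): forbidden (parity).
(d)–(e): forbidden (parity, ΔS, ΔJ).
Allowed pairs: 4 of 10.

4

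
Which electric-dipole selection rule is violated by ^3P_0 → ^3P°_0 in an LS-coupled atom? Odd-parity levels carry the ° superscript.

Parity must change: even → odd — satisfied.
ΔS = 0: S: 1 → 1 — satisfied.
ΔL = 0, ±1 (not L=0↔0): L: 1 → 1, ΔL = +0 — satisfied.
ΔJ = 0, ±1 (not J=0↔0): J: 0 → 0, ΔJ = +0 — violated.

the J=0 ↔ J=0 exclusion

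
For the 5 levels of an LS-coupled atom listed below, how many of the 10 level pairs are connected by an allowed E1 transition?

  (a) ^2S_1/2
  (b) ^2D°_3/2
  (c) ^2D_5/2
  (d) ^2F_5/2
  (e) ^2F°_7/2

(a)–(b): forbidden (ΔL).
(a)–(c): forbidden (parity, ΔL, ΔJ).
(a)–(d): forbidden (parity, ΔL, ΔJ).
(a)–(e): forbidden (ΔL, ΔJ).
(b)–(c): allowed.
(b)–(d): allowed.
(b)–(e): forbidden (parity, ΔJ).
(c)–(d): forbidden (parity).
(c)–(e): allowed.
(d)–(e): allowed.
Allowed pairs: 4 of 10.

4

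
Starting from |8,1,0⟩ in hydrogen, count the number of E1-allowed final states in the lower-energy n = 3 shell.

E1 requires Δl = ±1, so l_f ∈ {0, 2}; with 0 ≤ l_f ≤ n_f−1 = 2, the allowed l_f values are {0, 2}.
For l_f = 0: m_f ∈ {m_i−1, m_i, m_i+1} ∩ [−0, 0] = {0} → 1 state.
For l_f = 2: m_f ∈ {m_i−1, m_i, m_i+1} ∩ [−2, 2] = {-1, 0, 1} → 3 states.
Total: 4.

4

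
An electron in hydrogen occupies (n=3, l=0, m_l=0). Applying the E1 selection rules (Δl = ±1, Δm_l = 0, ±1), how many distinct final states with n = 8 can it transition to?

3

E1 requires Δl = ±1, so l_f ∈ {-1, 1}; with 0 ≤ l_f ≤ n_f−1 = 7, the allowed l_f values are {1}.
For l_f = 1: m_f ∈ {m_i−1, m_i, m_i+1} ∩ [−1, 1] = {-1, 0, 1} → 3 states.
Total: 3.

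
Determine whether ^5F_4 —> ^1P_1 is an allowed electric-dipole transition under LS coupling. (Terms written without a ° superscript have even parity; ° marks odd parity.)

forbidden

Reading off the term symbols: S 2→0, L 3→1, J 4→1, parity even→even.
ΔL = 0, ±1 (not L=0↔0): L: 3 → 1, ΔL = -2 — fails.
Parity must change: even → even — fails.
ΔS = 0: S: 2 → 0 — fails.
ΔJ = 0, ±1 (not J=0↔0): J: 4 → 1, ΔJ = -3 — fails.
Rule(s) violated: parity, ΔS, ΔL, ΔJ.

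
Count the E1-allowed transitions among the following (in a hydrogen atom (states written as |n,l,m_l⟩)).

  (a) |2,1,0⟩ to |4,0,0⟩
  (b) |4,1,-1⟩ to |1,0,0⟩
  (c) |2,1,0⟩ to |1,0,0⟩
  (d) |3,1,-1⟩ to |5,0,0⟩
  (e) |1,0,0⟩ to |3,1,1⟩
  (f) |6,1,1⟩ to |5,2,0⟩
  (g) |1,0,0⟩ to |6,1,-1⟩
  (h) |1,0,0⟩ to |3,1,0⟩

(a) allowed
(b) allowed
(c) allowed
(d) allowed
(e) allowed
(f) allowed
(g) allowed
(h) allowed
Total allowed: 8 of 8.

8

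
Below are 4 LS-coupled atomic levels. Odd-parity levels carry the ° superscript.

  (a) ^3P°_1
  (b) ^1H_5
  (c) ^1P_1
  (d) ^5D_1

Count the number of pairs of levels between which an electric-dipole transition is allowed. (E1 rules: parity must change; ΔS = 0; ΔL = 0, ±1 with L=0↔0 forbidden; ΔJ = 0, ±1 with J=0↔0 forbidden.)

(a)–(b): forbidden (ΔS, ΔL, ΔJ).
(a)–(c): forbidden (ΔS).
(a)–(d): forbidden (ΔS).
(b)–(c): forbidden (parity, ΔL, ΔJ).
(b)–(d): forbidden (parity, ΔS, ΔL, ΔJ).
(c)–(d): forbidden (parity, ΔS).
Allowed pairs: 0 of 6.

0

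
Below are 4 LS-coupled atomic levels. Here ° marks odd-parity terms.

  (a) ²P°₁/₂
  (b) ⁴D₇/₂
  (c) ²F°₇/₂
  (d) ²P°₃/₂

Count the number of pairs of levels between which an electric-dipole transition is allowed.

0

(a)–(b): forbidden (ΔS, ΔJ).
(a)–(c): forbidden (parity, ΔL, ΔJ).
(a)–(d): forbidden (parity).
(b)–(c): forbidden (ΔS).
(b)–(d): forbidden (ΔS, ΔJ).
(c)–(d): forbidden (parity, ΔL, ΔJ).
Allowed pairs: 0 of 6.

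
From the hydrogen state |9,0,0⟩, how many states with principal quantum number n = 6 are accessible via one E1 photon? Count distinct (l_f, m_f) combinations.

E1 requires Δl = ±1, so l_f ∈ {-1, 1}; with 0 ≤ l_f ≤ n_f−1 = 5, the allowed l_f values are {1}.
For l_f = 1: m_f ∈ {m_i−1, m_i, m_i+1} ∩ [−1, 1] = {-1, 0, 1} → 3 states.
Total: 3.

3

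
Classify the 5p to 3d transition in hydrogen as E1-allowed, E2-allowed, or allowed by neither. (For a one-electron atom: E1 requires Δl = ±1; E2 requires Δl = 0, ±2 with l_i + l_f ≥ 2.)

E1

Δl = 2 − 1 = +1; l_i + l_f = 3.
E1 (Δl = ±1): satisfied.
E2 (Δl = 0,±2, l_i+l_f ≥ 2): not satisfied.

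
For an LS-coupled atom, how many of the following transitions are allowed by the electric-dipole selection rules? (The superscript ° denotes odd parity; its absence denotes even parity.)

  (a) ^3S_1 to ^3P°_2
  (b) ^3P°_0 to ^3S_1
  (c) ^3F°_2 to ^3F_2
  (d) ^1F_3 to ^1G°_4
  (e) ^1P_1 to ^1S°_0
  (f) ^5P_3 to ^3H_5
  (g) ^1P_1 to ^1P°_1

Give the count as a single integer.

6

(a) allowed
(b) allowed
(c) allowed
(d) allowed
(e) allowed
(f) forbidden (parity, ΔS, ΔL, ΔJ fail)
(g) allowed
Total allowed: 6 of 7.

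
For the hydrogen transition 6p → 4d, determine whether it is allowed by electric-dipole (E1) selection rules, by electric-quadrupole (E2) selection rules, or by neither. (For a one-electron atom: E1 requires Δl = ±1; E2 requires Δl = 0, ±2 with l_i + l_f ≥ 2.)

Δl = 2 − 1 = +1; l_i + l_f = 3.
E1 (Δl = ±1): satisfied.
E2 (Δl = 0,±2, l_i+l_f ≥ 2): not satisfied.

E1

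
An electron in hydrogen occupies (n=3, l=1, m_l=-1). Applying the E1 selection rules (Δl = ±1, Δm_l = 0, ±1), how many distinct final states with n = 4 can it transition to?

E1 requires Δl = ±1, so l_f ∈ {0, 2}; with 0 ≤ l_f ≤ n_f−1 = 3, the allowed l_f values are {0, 2}.
For l_f = 0: m_f ∈ {m_i−1, m_i, m_i+1} ∩ [−0, 0] = {0} → 1 state.
For l_f = 2: m_f ∈ {m_i−1, m_i, m_i+1} ∩ [−2, 2] = {-2, -1, 0} → 3 states.
Total: 4.

4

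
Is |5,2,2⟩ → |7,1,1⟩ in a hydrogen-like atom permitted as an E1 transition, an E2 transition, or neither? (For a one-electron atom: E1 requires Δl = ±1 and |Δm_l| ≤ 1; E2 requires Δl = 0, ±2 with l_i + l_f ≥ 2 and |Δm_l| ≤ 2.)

E1

Δl = 1 − 2 = -1; l_i + l_f = 3.
Δm_l = -1.
E1 (Δl = ±1, |Δm_l| ≤ 1): satisfied.
E2 (Δl = 0,±2, l_i+l_f ≥ 2, |Δm_l| ≤ 2): not satisfied.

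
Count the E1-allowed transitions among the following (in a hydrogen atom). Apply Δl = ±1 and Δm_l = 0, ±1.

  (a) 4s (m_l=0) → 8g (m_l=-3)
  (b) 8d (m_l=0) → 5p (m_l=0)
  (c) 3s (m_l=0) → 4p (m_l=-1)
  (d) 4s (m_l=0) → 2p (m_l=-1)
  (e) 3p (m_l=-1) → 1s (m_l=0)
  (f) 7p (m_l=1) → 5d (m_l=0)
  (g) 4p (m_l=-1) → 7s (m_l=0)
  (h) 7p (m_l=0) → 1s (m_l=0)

7

(a) forbidden — Δl = +4 (E1 requires Δl = ±1); Δm_l = -3 (E1 requires Δm_l = 0, ±1)
(b) allowed
(c) allowed
(d) allowed
(e) allowed
(f) allowed
(g) allowed
(h) allowed
Total allowed: 7 of 8.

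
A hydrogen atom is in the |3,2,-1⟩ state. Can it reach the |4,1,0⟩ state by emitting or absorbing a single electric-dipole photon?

allowed

Initial l = 2, final l = 1, so Δl = -1. E1 requires Δl = ±1: ✓.
m_l: -1 → 0 (Δm_l = +1). |Δm_l| ≤ 1 ✓.
All E1 selection rules are satisfied.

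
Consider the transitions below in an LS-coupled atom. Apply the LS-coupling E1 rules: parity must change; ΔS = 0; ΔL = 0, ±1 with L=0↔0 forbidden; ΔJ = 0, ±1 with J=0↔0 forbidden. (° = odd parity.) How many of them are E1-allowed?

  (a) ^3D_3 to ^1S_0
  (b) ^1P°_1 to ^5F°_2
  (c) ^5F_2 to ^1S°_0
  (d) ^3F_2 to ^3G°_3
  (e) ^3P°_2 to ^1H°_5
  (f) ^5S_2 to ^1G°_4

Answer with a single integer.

1

(a) forbidden (parity, ΔS, ΔL, ΔJ fail)
(b) forbidden (parity, ΔS, ΔL fail)
(c) forbidden (ΔS, ΔL, ΔJ fail)
(d) allowed
(e) forbidden (parity, ΔS, ΔL, ΔJ fail)
(f) forbidden (ΔS, ΔL, ΔJ fail)
Total allowed: 1 of 6.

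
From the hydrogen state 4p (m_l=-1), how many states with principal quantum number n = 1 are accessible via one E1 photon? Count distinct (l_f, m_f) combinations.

E1 requires Δl = ±1, so l_f ∈ {0, 2}; with 0 ≤ l_f ≤ n_f−1 = 0, the allowed l_f values are {0}.
For l_f = 0: m_f ∈ {m_i−1, m_i, m_i+1} ∩ [−0, 0] = {0} → 1 state.
Total: 1.

1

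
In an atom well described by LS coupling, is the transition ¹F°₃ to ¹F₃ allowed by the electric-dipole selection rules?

Parity must change: odd → even — satisfied.
ΔS = 0: S: 0 → 0 — satisfied.
ΔL = 0, ±1 (not L=0↔0): L: 3 → 3, ΔL = +0 — satisfied.
ΔJ = 0, ±1 (not J=0↔0): J: 3 → 3, ΔJ = +0 — satisfied.
All four E1 rules are satisfied.

allowed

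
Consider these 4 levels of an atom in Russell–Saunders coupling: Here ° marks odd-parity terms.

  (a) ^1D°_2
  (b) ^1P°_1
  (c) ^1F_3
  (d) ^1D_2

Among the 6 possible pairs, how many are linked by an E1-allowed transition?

(a)–(b): forbidden (parity).
(a)–(c): allowed.
(a)–(d): allowed.
(b)–(c): forbidden (ΔL, ΔJ).
(b)–(d): allowed.
(c)–(d): forbidden (parity).
Allowed pairs: 3 of 6.

3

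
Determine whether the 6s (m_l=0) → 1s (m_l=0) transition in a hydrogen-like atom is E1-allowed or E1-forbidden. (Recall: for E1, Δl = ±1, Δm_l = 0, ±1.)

Initial l = 0, final l = 0, so Δl = +0. E1 requires Δl = ±1: violated.
m_l: 0 → 0 (Δm_l = +0). |Δm_l| ≤ 1 satisfied.
The transition is electric-dipole forbidden.

forbidden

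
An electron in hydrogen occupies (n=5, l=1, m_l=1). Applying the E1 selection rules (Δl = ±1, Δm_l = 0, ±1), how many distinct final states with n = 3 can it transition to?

E1 requires Δl = ±1, so l_f ∈ {0, 2}; with 0 ≤ l_f ≤ n_f−1 = 2, the allowed l_f values are {0, 2}.
For l_f = 0: m_f ∈ {m_i−1, m_i, m_i+1} ∩ [−0, 0] = {0} → 1 state.
For l_f = 2: m_f ∈ {m_i−1, m_i, m_i+1} ∩ [−2, 2] = {0, 1, 2} → 3 states.
Total: 4.

4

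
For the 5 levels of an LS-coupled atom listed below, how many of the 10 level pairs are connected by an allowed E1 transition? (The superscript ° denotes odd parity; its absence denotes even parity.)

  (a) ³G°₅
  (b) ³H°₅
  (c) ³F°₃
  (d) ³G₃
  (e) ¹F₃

1

(a)–(b): forbidden (parity).
(a)–(c): forbidden (parity, ΔJ).
(a)–(d): forbidden (ΔJ).
(a)–(e): forbidden (ΔS, ΔJ).
(b)–(c): forbidden (parity, ΔL, ΔJ).
(b)–(d): forbidden (ΔJ).
(b)–(e): forbidden (ΔS, ΔL, ΔJ).
(c)–(d): allowed.
(c)–(e): forbidden (ΔS).
(d)–(e): forbidden (parity, ΔS).
Allowed pairs: 1 of 10.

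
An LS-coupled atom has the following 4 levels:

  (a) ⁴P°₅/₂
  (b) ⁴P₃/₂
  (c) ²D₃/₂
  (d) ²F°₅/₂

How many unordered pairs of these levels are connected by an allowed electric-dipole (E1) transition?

2

(a)–(b): allowed.
(a)–(c): forbidden (ΔS).
(a)–(d): forbidden (parity, ΔS, ΔL).
(b)–(c): forbidden (parity, ΔS).
(b)–(d): forbidden (ΔS, ΔL).
(c)–(d): allowed.
Allowed pairs: 2 of 6.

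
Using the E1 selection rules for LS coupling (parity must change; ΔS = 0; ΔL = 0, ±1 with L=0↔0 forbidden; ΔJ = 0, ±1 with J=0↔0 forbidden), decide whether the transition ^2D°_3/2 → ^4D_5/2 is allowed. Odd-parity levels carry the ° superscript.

Parity must change: odd → even — ok.
ΔS = 0: S: 1/2 → 3/2 — fails.
ΔL = 0, ±1 (not L=0↔0): L: 2 → 2, ΔL = +0 — ok.
ΔJ = 0, ±1 (not J=0↔0): J: 3/2 → 5/2, ΔJ = +1 — ok.
Rule(s) violated: ΔS.

forbidden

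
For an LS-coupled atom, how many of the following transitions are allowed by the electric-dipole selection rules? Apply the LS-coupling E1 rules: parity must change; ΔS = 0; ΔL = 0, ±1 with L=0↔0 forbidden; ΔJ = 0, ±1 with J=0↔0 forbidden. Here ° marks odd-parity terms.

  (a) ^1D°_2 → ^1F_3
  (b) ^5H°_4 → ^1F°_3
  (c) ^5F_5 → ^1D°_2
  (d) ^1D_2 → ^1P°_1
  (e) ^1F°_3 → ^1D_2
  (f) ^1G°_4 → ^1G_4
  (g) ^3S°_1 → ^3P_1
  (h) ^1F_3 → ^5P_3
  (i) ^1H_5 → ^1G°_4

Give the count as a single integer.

6

(a) allowed
(b) forbidden (parity, ΔS, ΔL fail)
(c) forbidden (ΔS, ΔJ fail)
(d) allowed
(e) allowed
(f) allowed
(g) allowed
(h) forbidden (parity, ΔS, ΔL fail)
(i) allowed
Total allowed: 6 of 9.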